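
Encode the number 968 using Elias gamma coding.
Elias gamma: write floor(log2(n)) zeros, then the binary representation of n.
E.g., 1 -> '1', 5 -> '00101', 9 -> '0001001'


num_bits = floor(log2(968)) + 1 = 10
leading_zeros = num_bits - 1 = 9
binary(968) = 1111001000

Elias gamma(968) = '000000000' + '1111001000' = 0000000001111001000 (19 bits)


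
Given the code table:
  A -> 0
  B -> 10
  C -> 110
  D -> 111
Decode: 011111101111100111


Decoding:
0 -> A
111 -> D
111 -> D
0 -> A
111 -> D
110 -> C
0 -> A
111 -> D


Result: ADDADCAD


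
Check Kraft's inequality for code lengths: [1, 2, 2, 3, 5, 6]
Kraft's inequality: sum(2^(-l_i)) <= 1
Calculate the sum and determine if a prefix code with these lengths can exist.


Sum = 2^(-1) + 2^(-2) + 2^(-2) + 2^(-3) + 2^(-5) + 2^(-6)
    = 0.5 + 0.25 + 0.25 + 0.125 + 0.03125 + 0.015625
    = 75/64 = 1.171875
Since 1.171875 > 1, Kraft's inequality is NOT satisfied.
A prefix code with these lengths CANNOT exist.

Kraft sum = 1.171875. Not satisfied.


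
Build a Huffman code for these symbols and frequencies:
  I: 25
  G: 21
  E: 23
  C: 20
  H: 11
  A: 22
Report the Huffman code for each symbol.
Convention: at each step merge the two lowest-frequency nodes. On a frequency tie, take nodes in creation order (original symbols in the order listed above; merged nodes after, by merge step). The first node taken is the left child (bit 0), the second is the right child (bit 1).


Huffman tree construction:
Step 1: Merge H(11) + C(20) = 31
Step 2: Merge G(21) + A(22) = 43
Step 3: Merge E(23) + I(25) = 48
Step 4: Merge (H+C)(31) + (G+A)(43) = 74
Step 5: Merge (E+I)(48) + ((H+C)+(G+A))(74) = 122
Read each symbol's code off the tree from the root (left child = 0, right child = 1).

Codes:
  I: 01 (length 2)
  G: 110 (length 3)
  E: 00 (length 2)
  C: 101 (length 3)
  H: 100 (length 3)
  A: 111 (length 3)
Average code length: 318/122 = 2.6066 bits/symbol


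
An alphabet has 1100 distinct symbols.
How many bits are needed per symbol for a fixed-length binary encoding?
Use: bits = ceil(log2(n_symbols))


log2(1100) = 10.1033
Bracket: 2^10 = 1024 < 1100 <= 2^11 = 2048
So ceil(log2(1100)) = 11

bits = ceil(log2(1100)) = ceil(10.1033) = 11 bits


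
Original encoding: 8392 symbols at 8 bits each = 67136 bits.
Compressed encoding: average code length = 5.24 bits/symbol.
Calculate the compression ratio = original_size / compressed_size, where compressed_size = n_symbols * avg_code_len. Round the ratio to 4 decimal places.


original_size = n_symbols * orig_bits = 8392 * 8 = 67136 bits
compressed_size = n_symbols * avg_code_len = 8392 * 5.24 = 43974.08 bits
ratio = original_size / compressed_size = 67136 / 43974.08 = 1.5267

Compression ratio = 1.5267


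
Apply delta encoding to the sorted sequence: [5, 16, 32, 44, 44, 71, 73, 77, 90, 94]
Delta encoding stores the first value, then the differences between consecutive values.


First value: 5
Deltas:
  16 - 5 = 11
  32 - 16 = 16
  44 - 32 = 12
  44 - 44 = 0
  71 - 44 = 27
  73 - 71 = 2
  77 - 73 = 4
  90 - 77 = 13
  94 - 90 = 4


Delta encoded: [5, 11, 16, 12, 0, 27, 2, 4, 13, 4]


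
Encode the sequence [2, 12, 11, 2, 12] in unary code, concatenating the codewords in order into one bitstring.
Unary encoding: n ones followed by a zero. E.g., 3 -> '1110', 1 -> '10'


Encode each number as n ones followed by a terminating 0:
  2 -> 110 (3 bits)
  12 -> 1111111111110 (13 bits)
  11 -> 111111111110 (12 bits)
  2 -> 110 (3 bits)
  12 -> 1111111111110 (13 bits)
Total length = 3 + 13 + 12 + 3 + 13 = 44 bits.

Unary([2, 12, 11, 2, 12]) = 11011111111111101111111111101101111111111110 (44 bits)


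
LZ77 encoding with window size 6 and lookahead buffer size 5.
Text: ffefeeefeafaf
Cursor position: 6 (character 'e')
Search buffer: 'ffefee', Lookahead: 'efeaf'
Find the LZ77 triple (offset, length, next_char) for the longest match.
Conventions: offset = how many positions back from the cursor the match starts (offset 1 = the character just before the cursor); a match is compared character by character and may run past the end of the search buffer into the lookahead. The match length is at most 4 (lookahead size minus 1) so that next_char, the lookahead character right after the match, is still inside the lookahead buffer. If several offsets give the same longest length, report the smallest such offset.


Try each offset into the search buffer:
  offset=1 (pos 5, char 'e'): match length 1
  offset=2 (pos 4, char 'e'): match length 1
  offset=3 (pos 3, char 'f'): match length 0
  offset=4 (pos 2, char 'e'): match length 3
  offset=5 (pos 1, char 'f'): match length 0
  offset=6 (pos 0, char 'f'): match length 0
Longest match has length 3 at offset 4.
next_char = character at position 6 + 3 = 9 -> 'a'

Best match: offset=4, length=3 (matching 'efe' starting at position 2)
LZ77 triple: (4, 3, 'a')


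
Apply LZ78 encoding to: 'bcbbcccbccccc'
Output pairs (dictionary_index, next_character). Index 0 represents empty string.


LZ78 encoding steps:
Dictionary: {0: ''}
Step 1: w='' (idx 0), next='b' -> output (0, 'b'), add 'b' as idx 1
Step 2: w='' (idx 0), next='c' -> output (0, 'c'), add 'c' as idx 2
Step 3: w='b' (idx 1), next='b' -> output (1, 'b'), add 'bb' as idx 3
Step 4: w='c' (idx 2), next='c' -> output (2, 'c'), add 'cc' as idx 4
Step 5: w='c' (idx 2), next='b' -> output (2, 'b'), add 'cb' as idx 5
Step 6: w='cc' (idx 4), next='c' -> output (4, 'c'), add 'ccc' as idx 6
Step 7: w='cc' (idx 4), end of input -> output (4, '')


Encoded: [(0, 'b'), (0, 'c'), (1, 'b'), (2, 'c'), (2, 'b'), (4, 'c'), (4, '')]


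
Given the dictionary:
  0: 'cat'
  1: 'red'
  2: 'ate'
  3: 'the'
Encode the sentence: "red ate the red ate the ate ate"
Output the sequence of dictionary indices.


Look up each word in the dictionary:
  'red' -> 1
  'ate' -> 2
  'the' -> 3
  'red' -> 1
  'ate' -> 2
  'the' -> 3
  'ate' -> 2
  'ate' -> 2

Encoded: [1, 2, 3, 1, 2, 3, 2, 2]


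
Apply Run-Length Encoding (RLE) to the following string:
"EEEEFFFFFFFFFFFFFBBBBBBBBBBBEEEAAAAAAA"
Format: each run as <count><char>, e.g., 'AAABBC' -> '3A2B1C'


Scanning runs left to right:
  i=0: run of 'E' x 4 -> '4E'
  i=4: run of 'F' x 13 -> '13F'
  i=17: run of 'B' x 11 -> '11B'
  i=28: run of 'E' x 3 -> '3E'
  i=31: run of 'A' x 7 -> '7A'

RLE = 4E13F11B3E7A


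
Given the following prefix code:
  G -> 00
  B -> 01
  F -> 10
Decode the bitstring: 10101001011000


Decoding step by step:
Bits 10 -> F
Bits 10 -> F
Bits 10 -> F
Bits 01 -> B
Bits 01 -> B
Bits 10 -> F
Bits 00 -> G


Decoded message: FFFBBFG


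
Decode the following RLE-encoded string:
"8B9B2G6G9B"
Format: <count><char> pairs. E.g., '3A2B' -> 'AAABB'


Expanding each <count><char> pair:
  8B -> 'BBBBBBBB'
  9B -> 'BBBBBBBBB'
  2G -> 'GG'
  6G -> 'GGGGGG'
  9B -> 'BBBBBBBBB'

Decoded = BBBBBBBBBBBBBBBBBGGGGGGGGBBBBBBBBB


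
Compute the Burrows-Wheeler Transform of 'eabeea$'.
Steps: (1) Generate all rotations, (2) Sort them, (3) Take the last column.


Rotations (sorted):
  0: $eabeea -> last char: a
  1: a$eabee -> last char: e
  2: abeea$e -> last char: e
  3: beea$ea -> last char: a
  4: ea$eabe -> last char: e
  5: eabeea$ -> last char: $
  6: eea$eab -> last char: b


BWT = aeeae$b


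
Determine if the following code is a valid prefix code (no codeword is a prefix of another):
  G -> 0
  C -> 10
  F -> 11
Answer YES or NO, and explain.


Checking each pair (does one codeword prefix another?):
  G='0' vs C='10': no prefix
  G='0' vs F='11': no prefix
  C='10' vs G='0': no prefix
  C='10' vs F='11': no prefix
  F='11' vs G='0': no prefix
  F='11' vs C='10': no prefix
No violation found over all pairs.

YES -- this is a valid prefix code. No codeword is a prefix of any other codeword.


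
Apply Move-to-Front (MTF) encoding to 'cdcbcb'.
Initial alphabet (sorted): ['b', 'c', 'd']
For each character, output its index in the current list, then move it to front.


MTF encoding:
'c': index 1 in ['b', 'c', 'd'] -> ['c', 'b', 'd']
'd': index 2 in ['c', 'b', 'd'] -> ['d', 'c', 'b']
'c': index 1 in ['d', 'c', 'b'] -> ['c', 'd', 'b']
'b': index 2 in ['c', 'd', 'b'] -> ['b', 'c', 'd']
'c': index 1 in ['b', 'c', 'd'] -> ['c', 'b', 'd']
'b': index 1 in ['c', 'b', 'd'] -> ['b', 'c', 'd']


Output: [1, 2, 1, 2, 1, 1]


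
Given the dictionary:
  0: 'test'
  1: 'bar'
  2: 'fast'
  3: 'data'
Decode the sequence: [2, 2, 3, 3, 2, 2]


Look up each index in the dictionary:
  2 -> 'fast'
  2 -> 'fast'
  3 -> 'data'
  3 -> 'data'
  2 -> 'fast'
  2 -> 'fast'

Decoded: "fast fast data data fast fast"


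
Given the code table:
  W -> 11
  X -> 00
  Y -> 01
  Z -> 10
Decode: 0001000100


Decoding:
00 -> X
01 -> Y
00 -> X
01 -> Y
00 -> X


Result: XYXYX


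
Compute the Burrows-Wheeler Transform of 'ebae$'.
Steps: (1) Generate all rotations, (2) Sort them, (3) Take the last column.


Rotations (sorted):
  0: $ebae -> last char: e
  1: ae$eb -> last char: b
  2: bae$e -> last char: e
  3: e$eba -> last char: a
  4: ebae$ -> last char: $


BWT = ebea$


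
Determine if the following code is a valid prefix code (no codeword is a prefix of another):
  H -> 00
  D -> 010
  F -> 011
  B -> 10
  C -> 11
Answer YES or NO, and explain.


Checking each pair (does one codeword prefix another?):
  H='00' vs D='010': no prefix
  H='00' vs F='011': no prefix
  H='00' vs B='10': no prefix
  H='00' vs C='11': no prefix
  D='010' vs H='00': no prefix
  D='010' vs F='011': no prefix
  D='010' vs B='10': no prefix
  D='010' vs C='11': no prefix
  F='011' vs H='00': no prefix
  F='011' vs D='010': no prefix
  F='011' vs B='10': no prefix
  F='011' vs C='11': no prefix
  B='10' vs H='00': no prefix
  B='10' vs D='010': no prefix
  B='10' vs F='011': no prefix
  B='10' vs C='11': no prefix
  C='11' vs H='00': no prefix
  C='11' vs D='010': no prefix
  C='11' vs F='011': no prefix
  C='11' vs B='10': no prefix
No violation found over all pairs.

YES -- this is a valid prefix code. No codeword is a prefix of any other codeword.


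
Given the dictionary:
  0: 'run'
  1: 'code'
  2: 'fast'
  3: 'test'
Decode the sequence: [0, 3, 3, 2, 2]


Look up each index in the dictionary:
  0 -> 'run'
  3 -> 'test'
  3 -> 'test'
  2 -> 'fast'
  2 -> 'fast'

Decoded: "run test test fast fast"


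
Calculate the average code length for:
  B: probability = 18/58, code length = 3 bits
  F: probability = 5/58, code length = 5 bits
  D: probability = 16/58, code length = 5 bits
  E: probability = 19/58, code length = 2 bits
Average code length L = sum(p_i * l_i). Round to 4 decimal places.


Weighted contributions p_i * l_i:
  B: (18/58) * 3 = 54/58
  F: (5/58) * 5 = 25/58
  D: (16/58) * 5 = 80/58
  E: (19/58) * 2 = 38/58
Sum = (54 + 25 + 80 + 38)/58 = 197/58

L = 197/58 = 3.3966 bits/symbol


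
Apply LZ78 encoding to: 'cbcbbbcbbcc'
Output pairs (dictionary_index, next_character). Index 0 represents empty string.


LZ78 encoding steps:
Dictionary: {0: ''}
Step 1: w='' (idx 0), next='c' -> output (0, 'c'), add 'c' as idx 1
Step 2: w='' (idx 0), next='b' -> output (0, 'b'), add 'b' as idx 2
Step 3: w='c' (idx 1), next='b' -> output (1, 'b'), add 'cb' as idx 3
Step 4: w='b' (idx 2), next='b' -> output (2, 'b'), add 'bb' as idx 4
Step 5: w='cb' (idx 3), next='b' -> output (3, 'b'), add 'cbb' as idx 5
Step 6: w='c' (idx 1), next='c' -> output (1, 'c'), add 'cc' as idx 6


Encoded: [(0, 'c'), (0, 'b'), (1, 'b'), (2, 'b'), (3, 'b'), (1, 'c')]


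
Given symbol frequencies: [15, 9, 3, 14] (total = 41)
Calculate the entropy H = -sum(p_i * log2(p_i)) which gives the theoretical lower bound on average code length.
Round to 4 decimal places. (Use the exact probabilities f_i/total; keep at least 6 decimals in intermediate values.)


Per-symbol terms -p_i * log2(p_i) with p_i = f_i/41:
  p = 15/41 = 0.365854: log2(p) = -1.450661, -p*log2(p) = 0.530730
  p = 9/41 = 0.219512: log2(p) = -2.187627, -p*log2(p) = 0.480211
  p = 3/41 = 0.073171: log2(p) = -3.772590, -p*log2(p) = 0.276043
  p = 14/41 = 0.341463: log2(p) = -1.550197, -p*log2(p) = 0.529336
H = 0.530730 + 0.480211 + 0.276043 + 0.529336 = 1.816320

H = 1.8163 bits/symbol


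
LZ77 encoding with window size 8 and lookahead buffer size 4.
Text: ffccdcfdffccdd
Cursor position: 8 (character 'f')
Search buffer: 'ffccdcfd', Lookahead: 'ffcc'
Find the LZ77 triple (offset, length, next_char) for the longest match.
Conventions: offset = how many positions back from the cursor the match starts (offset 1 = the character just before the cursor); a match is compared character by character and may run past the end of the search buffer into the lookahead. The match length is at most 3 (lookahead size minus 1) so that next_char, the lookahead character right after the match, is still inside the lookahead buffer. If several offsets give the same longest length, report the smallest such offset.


Try each offset into the search buffer:
  offset=1 (pos 7, char 'd'): match length 0
  offset=2 (pos 6, char 'f'): match length 1
  offset=3 (pos 5, char 'c'): match length 0
  offset=4 (pos 4, char 'd'): match length 0
  offset=5 (pos 3, char 'c'): match length 0
  offset=6 (pos 2, char 'c'): match length 0
  offset=7 (pos 1, char 'f'): match length 1
  offset=8 (pos 0, char 'f'): match length 3
Longest match has length 3 at offset 8.
next_char = character at position 8 + 3 = 11 -> 'c'

Best match: offset=8, length=3 (matching 'ffc' starting at position 0)
LZ77 triple: (8, 3, 'c')


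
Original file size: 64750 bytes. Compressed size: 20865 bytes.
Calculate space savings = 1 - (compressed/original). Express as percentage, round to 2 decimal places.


ratio = compressed/original = 20865/64750 = 0.322239
savings = 1 - ratio = 1 - 0.322239 = 0.677761
as a percentage: 0.677761 * 100 = 67.78%

Space savings = 1 - 20865/64750 = 67.78%


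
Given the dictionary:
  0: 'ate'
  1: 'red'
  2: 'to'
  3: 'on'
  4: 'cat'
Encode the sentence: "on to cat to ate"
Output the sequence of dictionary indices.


Look up each word in the dictionary:
  'on' -> 3
  'to' -> 2
  'cat' -> 4
  'to' -> 2
  'ate' -> 0

Encoded: [3, 2, 4, 2, 0]


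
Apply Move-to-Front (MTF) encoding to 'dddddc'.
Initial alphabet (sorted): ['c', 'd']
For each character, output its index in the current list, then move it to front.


MTF encoding:
'd': index 1 in ['c', 'd'] -> ['d', 'c']
'd': index 0 in ['d', 'c'] -> ['d', 'c']
'd': index 0 in ['d', 'c'] -> ['d', 'c']
'd': index 0 in ['d', 'c'] -> ['d', 'c']
'd': index 0 in ['d', 'c'] -> ['d', 'c']
'c': index 1 in ['d', 'c'] -> ['c', 'd']


Output: [1, 0, 0, 0, 0, 1]


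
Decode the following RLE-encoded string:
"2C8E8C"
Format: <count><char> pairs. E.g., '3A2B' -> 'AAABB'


Expanding each <count><char> pair:
  2C -> 'CC'
  8E -> 'EEEEEEEE'
  8C -> 'CCCCCCCC'

Decoded = CCEEEEEEEECCCCCCCC


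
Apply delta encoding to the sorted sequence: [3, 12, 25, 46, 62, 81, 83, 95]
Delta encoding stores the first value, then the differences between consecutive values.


First value: 3
Deltas:
  12 - 3 = 9
  25 - 12 = 13
  46 - 25 = 21
  62 - 46 = 16
  81 - 62 = 19
  83 - 81 = 2
  95 - 83 = 12


Delta encoded: [3, 9, 13, 21, 16, 19, 2, 12]


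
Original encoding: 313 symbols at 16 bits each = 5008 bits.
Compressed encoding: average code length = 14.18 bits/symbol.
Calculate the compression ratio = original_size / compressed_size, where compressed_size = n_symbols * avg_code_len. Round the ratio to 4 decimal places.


original_size = n_symbols * orig_bits = 313 * 16 = 5008 bits
compressed_size = n_symbols * avg_code_len = 313 * 14.18 = 4438.34 bits
ratio = original_size / compressed_size = 5008 / 4438.34 = 1.1283

Compression ratio = 1.1283


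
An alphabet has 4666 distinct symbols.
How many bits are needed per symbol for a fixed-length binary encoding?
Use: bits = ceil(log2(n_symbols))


log2(4666) = 12.188
Bracket: 2^12 = 4096 < 4666 <= 2^13 = 8192
So ceil(log2(4666)) = 13

bits = ceil(log2(4666)) = ceil(12.188) = 13 bits


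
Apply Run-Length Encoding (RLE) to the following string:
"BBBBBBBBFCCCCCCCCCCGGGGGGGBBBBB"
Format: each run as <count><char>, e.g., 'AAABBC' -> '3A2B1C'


Scanning runs left to right:
  i=0: run of 'B' x 8 -> '8B'
  i=8: run of 'F' x 1 -> '1F'
  i=9: run of 'C' x 10 -> '10C'
  i=19: run of 'G' x 7 -> '7G'
  i=26: run of 'B' x 5 -> '5B'

RLE = 8B1F10C7G5B


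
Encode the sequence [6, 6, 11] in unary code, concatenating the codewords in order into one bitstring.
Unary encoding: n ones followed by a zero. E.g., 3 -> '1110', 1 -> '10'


Encode each number as n ones followed by a terminating 0:
  6 -> 1111110 (7 bits)
  6 -> 1111110 (7 bits)
  11 -> 111111111110 (12 bits)
Total length = 7 + 7 + 12 = 26 bits.

Unary([6, 6, 11]) = 11111101111110111111111110 (26 bits)


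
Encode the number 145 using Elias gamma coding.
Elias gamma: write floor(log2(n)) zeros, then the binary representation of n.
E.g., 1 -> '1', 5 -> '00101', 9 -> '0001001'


num_bits = floor(log2(145)) + 1 = 8
leading_zeros = num_bits - 1 = 7
binary(145) = 10010001

Elias gamma(145) = '0000000' + '10010001' = 000000010010001 (15 bits)


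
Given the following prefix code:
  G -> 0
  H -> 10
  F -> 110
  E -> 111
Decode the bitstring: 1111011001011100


Decoding step by step:
Bits 111 -> E
Bits 10 -> H
Bits 110 -> F
Bits 0 -> G
Bits 10 -> H
Bits 111 -> E
Bits 0 -> G
Bits 0 -> G


Decoded message: EHFGHEGG


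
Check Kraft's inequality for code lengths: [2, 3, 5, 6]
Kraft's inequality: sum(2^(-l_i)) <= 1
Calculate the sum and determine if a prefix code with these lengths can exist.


Sum = 2^(-2) + 2^(-3) + 2^(-5) + 2^(-6)
    = 0.25 + 0.125 + 0.03125 + 0.015625
    = 27/64 = 0.421875
Since 0.421875 <= 1, Kraft's inequality IS satisfied.
A prefix code with these lengths CAN exist.

Kraft sum = 0.421875. Satisfied.


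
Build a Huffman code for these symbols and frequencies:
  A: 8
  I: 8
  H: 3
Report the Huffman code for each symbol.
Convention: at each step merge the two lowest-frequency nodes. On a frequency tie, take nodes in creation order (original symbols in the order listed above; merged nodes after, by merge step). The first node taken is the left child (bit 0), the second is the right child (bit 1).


Huffman tree construction:
Step 1: Merge H(3) + A(8) = 11
Step 2: Merge I(8) + (H+A)(11) = 19
Read each symbol's code off the tree from the root (left child = 0, right child = 1).

Codes:
  A: 11 (length 2)
  I: 0 (length 1)
  H: 10 (length 2)
Average code length: 30/19 = 1.5789 bits/symbol


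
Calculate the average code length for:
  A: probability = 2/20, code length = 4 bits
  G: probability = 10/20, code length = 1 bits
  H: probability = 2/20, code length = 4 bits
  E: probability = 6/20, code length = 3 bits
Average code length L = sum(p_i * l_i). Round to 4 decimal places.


Weighted contributions p_i * l_i:
  A: (2/20) * 4 = 8/20
  G: (10/20) * 1 = 10/20
  H: (2/20) * 4 = 8/20
  E: (6/20) * 3 = 18/20
Sum = (8 + 10 + 8 + 18)/20 = 44/20

L = 44/20 = 2.2000 bits/symbol


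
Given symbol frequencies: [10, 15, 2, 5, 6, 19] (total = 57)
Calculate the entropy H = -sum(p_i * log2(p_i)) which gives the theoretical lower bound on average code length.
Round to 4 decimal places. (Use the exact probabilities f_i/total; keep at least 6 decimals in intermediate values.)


Per-symbol terms -p_i * log2(p_i) with p_i = f_i/57:
  p = 10/57 = 0.175439: log2(p) = -2.510962, -p*log2(p) = 0.440520
  p = 15/57 = 0.263158: log2(p) = -1.925999, -p*log2(p) = 0.506842
  p = 2/57 = 0.035088: log2(p) = -4.832890, -p*log2(p) = 0.169575
  p = 5/57 = 0.087719: log2(p) = -3.510962, -p*log2(p) = 0.307979
  p = 6/57 = 0.105263: log2(p) = -3.247928, -p*log2(p) = 0.341887
  p = 19/57 = 0.333333: log2(p) = -1.584963, -p*log2(p) = 0.528321
H = 0.440520 + 0.506842 + 0.169575 + 0.307979 + 0.341887 + 0.528321 = 2.295124

H = 2.2951 bits/symbol


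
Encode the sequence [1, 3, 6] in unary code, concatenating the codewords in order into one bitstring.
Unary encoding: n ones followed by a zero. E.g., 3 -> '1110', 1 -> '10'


Encode each number as n ones followed by a terminating 0:
  1 -> 10 (2 bits)
  3 -> 1110 (4 bits)
  6 -> 1111110 (7 bits)
Total length = 2 + 4 + 7 = 13 bits.

Unary([1, 3, 6]) = 1011101111110 (13 bits)


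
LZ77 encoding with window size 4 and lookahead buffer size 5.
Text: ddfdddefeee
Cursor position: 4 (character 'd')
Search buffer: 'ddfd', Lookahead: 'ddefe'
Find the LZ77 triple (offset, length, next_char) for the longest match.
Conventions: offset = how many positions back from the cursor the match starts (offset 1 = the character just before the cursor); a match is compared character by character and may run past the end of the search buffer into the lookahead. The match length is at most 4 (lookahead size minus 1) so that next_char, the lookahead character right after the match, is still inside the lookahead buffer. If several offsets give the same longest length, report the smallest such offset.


Try each offset into the search buffer:
  offset=1 (pos 3, char 'd'): match length 2
  offset=2 (pos 2, char 'f'): match length 0
  offset=3 (pos 1, char 'd'): match length 1
  offset=4 (pos 0, char 'd'): match length 2
Longest match has length 2, found at offsets 1, 4; take the smallest, offset 1.
next_char = character at position 4 + 2 = 6 -> 'e'

Best match: offset=1, length=2 (matching 'dd' starting at position 3)
LZ77 triple: (1, 2, 'e')


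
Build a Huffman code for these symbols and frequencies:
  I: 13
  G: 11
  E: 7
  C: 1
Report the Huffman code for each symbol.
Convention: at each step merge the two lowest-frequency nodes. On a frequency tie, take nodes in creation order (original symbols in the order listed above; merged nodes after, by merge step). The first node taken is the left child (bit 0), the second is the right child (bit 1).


Huffman tree construction:
Step 1: Merge C(1) + E(7) = 8
Step 2: Merge (C+E)(8) + G(11) = 19
Step 3: Merge I(13) + ((C+E)+G)(19) = 32
Read each symbol's code off the tree from the root (left child = 0, right child = 1).

Codes:
  I: 0 (length 1)
  G: 11 (length 2)
  E: 101 (length 3)
  C: 100 (length 3)
Average code length: 59/32 = 1.8438 bits/symbol


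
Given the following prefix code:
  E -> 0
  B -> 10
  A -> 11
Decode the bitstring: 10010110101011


Decoding step by step:
Bits 10 -> B
Bits 0 -> E
Bits 10 -> B
Bits 11 -> A
Bits 0 -> E
Bits 10 -> B
Bits 10 -> B
Bits 11 -> A


Decoded message: BEBAEBBA


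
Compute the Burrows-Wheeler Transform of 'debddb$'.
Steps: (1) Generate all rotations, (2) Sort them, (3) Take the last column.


Rotations (sorted):
  0: $debddb -> last char: b
  1: b$debdd -> last char: d
  2: bddb$de -> last char: e
  3: db$debd -> last char: d
  4: ddb$deb -> last char: b
  5: debddb$ -> last char: $
  6: ebddb$d -> last char: d


BWT = bdedb$d


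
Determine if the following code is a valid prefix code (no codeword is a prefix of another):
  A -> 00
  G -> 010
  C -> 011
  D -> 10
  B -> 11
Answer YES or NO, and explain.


Checking each pair (does one codeword prefix another?):
  A='00' vs G='010': no prefix
  A='00' vs C='011': no prefix
  A='00' vs D='10': no prefix
  A='00' vs B='11': no prefix
  G='010' vs A='00': no prefix
  G='010' vs C='011': no prefix
  G='010' vs D='10': no prefix
  G='010' vs B='11': no prefix
  C='011' vs A='00': no prefix
  C='011' vs G='010': no prefix
  C='011' vs D='10': no prefix
  C='011' vs B='11': no prefix
  D='10' vs A='00': no prefix
  D='10' vs G='010': no prefix
  D='10' vs C='011': no prefix
  D='10' vs B='11': no prefix
  B='11' vs A='00': no prefix
  B='11' vs G='010': no prefix
  B='11' vs C='011': no prefix
  B='11' vs D='10': no prefix
No violation found over all pairs.

YES -- this is a valid prefix code. No codeword is a prefix of any other codeword.


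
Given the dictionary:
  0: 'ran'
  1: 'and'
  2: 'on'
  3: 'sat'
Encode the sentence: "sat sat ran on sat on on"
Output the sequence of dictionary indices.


Look up each word in the dictionary:
  'sat' -> 3
  'sat' -> 3
  'ran' -> 0
  'on' -> 2
  'sat' -> 3
  'on' -> 2
  'on' -> 2

Encoded: [3, 3, 0, 2, 3, 2, 2]


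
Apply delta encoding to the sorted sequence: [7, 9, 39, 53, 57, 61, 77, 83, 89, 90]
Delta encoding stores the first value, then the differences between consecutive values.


First value: 7
Deltas:
  9 - 7 = 2
  39 - 9 = 30
  53 - 39 = 14
  57 - 53 = 4
  61 - 57 = 4
  77 - 61 = 16
  83 - 77 = 6
  89 - 83 = 6
  90 - 89 = 1


Delta encoded: [7, 2, 30, 14, 4, 4, 16, 6, 6, 1]


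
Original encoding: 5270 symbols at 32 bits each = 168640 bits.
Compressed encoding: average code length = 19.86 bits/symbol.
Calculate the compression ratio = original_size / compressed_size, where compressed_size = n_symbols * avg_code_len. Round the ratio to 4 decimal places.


original_size = n_symbols * orig_bits = 5270 * 32 = 168640 bits
compressed_size = n_symbols * avg_code_len = 5270 * 19.86 = 104662.2 bits
ratio = original_size / compressed_size = 168640 / 104662.2 = 1.6113

Compression ratio = 1.6113


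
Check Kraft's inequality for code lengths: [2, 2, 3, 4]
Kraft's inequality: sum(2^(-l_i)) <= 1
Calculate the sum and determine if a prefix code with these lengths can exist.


Sum = 2^(-2) + 2^(-2) + 2^(-3) + 2^(-4)
    = 0.25 + 0.25 + 0.125 + 0.0625
    = 11/16 = 0.6875
Since 0.6875 <= 1, Kraft's inequality IS satisfied.
A prefix code with these lengths CAN exist.

Kraft sum = 0.6875. Satisfied.


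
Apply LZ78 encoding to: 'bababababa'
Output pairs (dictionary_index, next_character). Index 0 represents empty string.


LZ78 encoding steps:
Dictionary: {0: ''}
Step 1: w='' (idx 0), next='b' -> output (0, 'b'), add 'b' as idx 1
Step 2: w='' (idx 0), next='a' -> output (0, 'a'), add 'a' as idx 2
Step 3: w='b' (idx 1), next='a' -> output (1, 'a'), add 'ba' as idx 3
Step 4: w='ba' (idx 3), next='b' -> output (3, 'b'), add 'bab' as idx 4
Step 5: w='a' (idx 2), next='b' -> output (2, 'b'), add 'ab' as idx 5
Step 6: w='a' (idx 2), end of input -> output (2, '')


Encoded: [(0, 'b'), (0, 'a'), (1, 'a'), (3, 'b'), (2, 'b'), (2, '')]


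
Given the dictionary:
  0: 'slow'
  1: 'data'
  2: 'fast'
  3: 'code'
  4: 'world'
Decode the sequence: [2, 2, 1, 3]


Look up each index in the dictionary:
  2 -> 'fast'
  2 -> 'fast'
  1 -> 'data'
  3 -> 'code'

Decoded: "fast fast data code"


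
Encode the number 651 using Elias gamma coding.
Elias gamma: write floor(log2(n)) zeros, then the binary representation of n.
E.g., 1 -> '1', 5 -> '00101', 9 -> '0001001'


num_bits = floor(log2(651)) + 1 = 10
leading_zeros = num_bits - 1 = 9
binary(651) = 1010001011

Elias gamma(651) = '000000000' + '1010001011' = 0000000001010001011 (19 bits)


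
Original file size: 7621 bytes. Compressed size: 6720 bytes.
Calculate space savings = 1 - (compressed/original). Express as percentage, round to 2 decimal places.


ratio = compressed/original = 6720/7621 = 0.881774
savings = 1 - ratio = 1 - 0.881774 = 0.118226
as a percentage: 0.118226 * 100 = 11.82%

Space savings = 1 - 6720/7621 = 11.82%


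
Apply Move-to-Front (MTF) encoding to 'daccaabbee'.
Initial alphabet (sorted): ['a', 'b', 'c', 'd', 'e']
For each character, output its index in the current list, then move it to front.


MTF encoding:
'd': index 3 in ['a', 'b', 'c', 'd', 'e'] -> ['d', 'a', 'b', 'c', 'e']
'a': index 1 in ['d', 'a', 'b', 'c', 'e'] -> ['a', 'd', 'b', 'c', 'e']
'c': index 3 in ['a', 'd', 'b', 'c', 'e'] -> ['c', 'a', 'd', 'b', 'e']
'c': index 0 in ['c', 'a', 'd', 'b', 'e'] -> ['c', 'a', 'd', 'b', 'e']
'a': index 1 in ['c', 'a', 'd', 'b', 'e'] -> ['a', 'c', 'd', 'b', 'e']
'a': index 0 in ['a', 'c', 'd', 'b', 'e'] -> ['a', 'c', 'd', 'b', 'e']
'b': index 3 in ['a', 'c', 'd', 'b', 'e'] -> ['b', 'a', 'c', 'd', 'e']
'b': index 0 in ['b', 'a', 'c', 'd', 'e'] -> ['b', 'a', 'c', 'd', 'e']
'e': index 4 in ['b', 'a', 'c', 'd', 'e'] -> ['e', 'b', 'a', 'c', 'd']
'e': index 0 in ['e', 'b', 'a', 'c', 'd'] -> ['e', 'b', 'a', 'c', 'd']


Output: [3, 1, 3, 0, 1, 0, 3, 0, 4, 0]


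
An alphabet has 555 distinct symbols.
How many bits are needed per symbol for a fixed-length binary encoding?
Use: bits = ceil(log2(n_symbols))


log2(555) = 9.1163
Bracket: 2^9 = 512 < 555 <= 2^10 = 1024
So ceil(log2(555)) = 10

bits = ceil(log2(555)) = ceil(9.1163) = 10 bits


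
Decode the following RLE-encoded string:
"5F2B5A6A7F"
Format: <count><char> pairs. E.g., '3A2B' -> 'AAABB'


Expanding each <count><char> pair:
  5F -> 'FFFFF'
  2B -> 'BB'
  5A -> 'AAAAA'
  6A -> 'AAAAAA'
  7F -> 'FFFFFFF'

Decoded = FFFFFBBAAAAAAAAAAAFFFFFFF


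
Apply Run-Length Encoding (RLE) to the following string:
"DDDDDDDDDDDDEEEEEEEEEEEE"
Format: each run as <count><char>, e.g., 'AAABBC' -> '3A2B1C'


Scanning runs left to right:
  i=0: run of 'D' x 12 -> '12D'
  i=12: run of 'E' x 12 -> '12E'

RLE = 12D12E


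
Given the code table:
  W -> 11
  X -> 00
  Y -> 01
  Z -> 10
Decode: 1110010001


Decoding:
11 -> W
10 -> Z
01 -> Y
00 -> X
01 -> Y


Result: WZYXY


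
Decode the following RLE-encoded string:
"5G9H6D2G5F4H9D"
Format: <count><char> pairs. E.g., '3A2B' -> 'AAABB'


Expanding each <count><char> pair:
  5G -> 'GGGGG'
  9H -> 'HHHHHHHHH'
  6D -> 'DDDDDD'
  2G -> 'GG'
  5F -> 'FFFFF'
  4H -> 'HHHH'
  9D -> 'DDDDDDDDD'

Decoded = GGGGGHHHHHHHHHDDDDDDGGFFFFFHHHHDDDDDDDDD


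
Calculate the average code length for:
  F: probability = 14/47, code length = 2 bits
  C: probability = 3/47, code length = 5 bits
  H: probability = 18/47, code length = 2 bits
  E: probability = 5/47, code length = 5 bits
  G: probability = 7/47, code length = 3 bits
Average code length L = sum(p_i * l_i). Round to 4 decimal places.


Weighted contributions p_i * l_i:
  F: (14/47) * 2 = 28/47
  C: (3/47) * 5 = 15/47
  H: (18/47) * 2 = 36/47
  E: (5/47) * 5 = 25/47
  G: (7/47) * 3 = 21/47
Sum = (28 + 15 + 36 + 25 + 21)/47 = 125/47

L = 125/47 = 2.6596 bits/symbol


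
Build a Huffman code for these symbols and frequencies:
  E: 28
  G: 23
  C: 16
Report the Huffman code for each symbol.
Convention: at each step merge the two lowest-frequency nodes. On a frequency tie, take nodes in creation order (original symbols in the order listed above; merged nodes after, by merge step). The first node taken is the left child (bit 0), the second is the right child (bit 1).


Huffman tree construction:
Step 1: Merge C(16) + G(23) = 39
Step 2: Merge E(28) + (C+G)(39) = 67
Read each symbol's code off the tree from the root (left child = 0, right child = 1).

Codes:
  E: 0 (length 1)
  G: 11 (length 2)
  C: 10 (length 2)
Average code length: 106/67 = 1.5821 bits/symbol


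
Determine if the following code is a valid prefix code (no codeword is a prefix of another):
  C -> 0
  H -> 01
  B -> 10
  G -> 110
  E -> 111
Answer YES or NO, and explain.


Checking each pair (does one codeword prefix another?):
  C='0' vs H='01': prefix -- VIOLATION

NO -- this is NOT a valid prefix code. C (0) is a prefix of H (01).


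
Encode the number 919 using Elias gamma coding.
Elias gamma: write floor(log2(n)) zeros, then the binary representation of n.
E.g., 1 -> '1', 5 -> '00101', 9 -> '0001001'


num_bits = floor(log2(919)) + 1 = 10
leading_zeros = num_bits - 1 = 9
binary(919) = 1110010111

Elias gamma(919) = '000000000' + '1110010111' = 0000000001110010111 (19 bits)


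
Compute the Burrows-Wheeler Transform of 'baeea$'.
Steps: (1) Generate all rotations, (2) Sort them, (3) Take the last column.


Rotations (sorted):
  0: $baeea -> last char: a
  1: a$baee -> last char: e
  2: aeea$b -> last char: b
  3: baeea$ -> last char: $
  4: ea$bae -> last char: e
  5: eea$ba -> last char: a


BWT = aeb$ea


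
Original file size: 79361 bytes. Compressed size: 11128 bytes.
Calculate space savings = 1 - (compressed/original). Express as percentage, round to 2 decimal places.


ratio = compressed/original = 11128/79361 = 0.14022
savings = 1 - ratio = 1 - 0.14022 = 0.85978
as a percentage: 0.85978 * 100 = 85.98%

Space savings = 1 - 11128/79361 = 85.98%


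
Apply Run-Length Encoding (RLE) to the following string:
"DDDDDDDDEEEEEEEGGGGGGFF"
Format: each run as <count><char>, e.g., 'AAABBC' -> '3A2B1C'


Scanning runs left to right:
  i=0: run of 'D' x 8 -> '8D'
  i=8: run of 'E' x 7 -> '7E'
  i=15: run of 'G' x 6 -> '6G'
  i=21: run of 'F' x 2 -> '2F'

RLE = 8D7E6G2F


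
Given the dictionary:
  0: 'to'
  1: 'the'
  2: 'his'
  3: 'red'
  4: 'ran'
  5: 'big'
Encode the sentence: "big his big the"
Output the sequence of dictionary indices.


Look up each word in the dictionary:
  'big' -> 5
  'his' -> 2
  'big' -> 5
  'the' -> 1

Encoded: [5, 2, 5, 1]


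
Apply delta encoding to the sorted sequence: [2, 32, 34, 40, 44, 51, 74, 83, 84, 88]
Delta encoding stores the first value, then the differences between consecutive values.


First value: 2
Deltas:
  32 - 2 = 30
  34 - 32 = 2
  40 - 34 = 6
  44 - 40 = 4
  51 - 44 = 7
  74 - 51 = 23
  83 - 74 = 9
  84 - 83 = 1
  88 - 84 = 4


Delta encoded: [2, 30, 2, 6, 4, 7, 23, 9, 1, 4]


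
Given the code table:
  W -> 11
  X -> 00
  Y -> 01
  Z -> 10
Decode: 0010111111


Decoding:
00 -> X
10 -> Z
11 -> W
11 -> W
11 -> W


Result: XZWWW


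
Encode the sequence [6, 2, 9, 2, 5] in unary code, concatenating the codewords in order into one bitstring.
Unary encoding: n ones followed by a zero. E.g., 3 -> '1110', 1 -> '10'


Encode each number as n ones followed by a terminating 0:
  6 -> 1111110 (7 bits)
  2 -> 110 (3 bits)
  9 -> 1111111110 (10 bits)
  2 -> 110 (3 bits)
  5 -> 111110 (6 bits)
Total length = 7 + 3 + 10 + 3 + 6 = 29 bits.

Unary([6, 2, 9, 2, 5]) = 11111101101111111110110111110 (29 bits)


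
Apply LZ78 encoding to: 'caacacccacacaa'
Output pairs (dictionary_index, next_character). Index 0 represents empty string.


LZ78 encoding steps:
Dictionary: {0: ''}
Step 1: w='' (idx 0), next='c' -> output (0, 'c'), add 'c' as idx 1
Step 2: w='' (idx 0), next='a' -> output (0, 'a'), add 'a' as idx 2
Step 3: w='a' (idx 2), next='c' -> output (2, 'c'), add 'ac' as idx 3
Step 4: w='ac' (idx 3), next='c' -> output (3, 'c'), add 'acc' as idx 4
Step 5: w='c' (idx 1), next='a' -> output (1, 'a'), add 'ca' as idx 5
Step 6: w='ca' (idx 5), next='c' -> output (5, 'c'), add 'cac' as idx 6
Step 7: w='a' (idx 2), next='a' -> output (2, 'a'), add 'aa' as idx 7


Encoded: [(0, 'c'), (0, 'a'), (2, 'c'), (3, 'c'), (1, 'a'), (5, 'c'), (2, 'a')]


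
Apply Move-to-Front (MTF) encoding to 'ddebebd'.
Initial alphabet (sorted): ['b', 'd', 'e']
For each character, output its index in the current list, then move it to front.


MTF encoding:
'd': index 1 in ['b', 'd', 'e'] -> ['d', 'b', 'e']
'd': index 0 in ['d', 'b', 'e'] -> ['d', 'b', 'e']
'e': index 2 in ['d', 'b', 'e'] -> ['e', 'd', 'b']
'b': index 2 in ['e', 'd', 'b'] -> ['b', 'e', 'd']
'e': index 1 in ['b', 'e', 'd'] -> ['e', 'b', 'd']
'b': index 1 in ['e', 'b', 'd'] -> ['b', 'e', 'd']
'd': index 2 in ['b', 'e', 'd'] -> ['d', 'b', 'e']


Output: [1, 0, 2, 2, 1, 1, 2]


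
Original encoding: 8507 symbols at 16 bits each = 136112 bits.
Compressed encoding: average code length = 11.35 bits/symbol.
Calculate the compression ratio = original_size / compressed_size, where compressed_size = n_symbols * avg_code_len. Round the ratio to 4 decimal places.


original_size = n_symbols * orig_bits = 8507 * 16 = 136112 bits
compressed_size = n_symbols * avg_code_len = 8507 * 11.35 = 96554.45 bits
ratio = original_size / compressed_size = 136112 / 96554.45 = 1.4097

Compression ratio = 1.4097


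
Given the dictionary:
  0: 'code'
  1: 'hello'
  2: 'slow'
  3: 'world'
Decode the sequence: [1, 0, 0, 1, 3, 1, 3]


Look up each index in the dictionary:
  1 -> 'hello'
  0 -> 'code'
  0 -> 'code'
  1 -> 'hello'
  3 -> 'world'
  1 -> 'hello'
  3 -> 'world'

Decoded: "hello code code hello world hello world"


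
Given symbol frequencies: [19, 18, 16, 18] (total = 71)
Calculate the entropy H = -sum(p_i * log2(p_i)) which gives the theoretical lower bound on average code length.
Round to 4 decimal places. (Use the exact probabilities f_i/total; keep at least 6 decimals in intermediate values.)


Per-symbol terms -p_i * log2(p_i) with p_i = f_i/71:
  p = 19/71 = 0.267606: log2(p) = -1.901820, -p*log2(p) = 0.508938
  p = 18/71 = 0.253521: log2(p) = -1.979822, -p*log2(p) = 0.501927
  p = 16/71 = 0.225352: log2(p) = -2.149747, -p*log2(p) = 0.484450
  p = 18/71 = 0.253521: log2(p) = -1.979822, -p*log2(p) = 0.501927
H = 0.508938 + 0.501927 + 0.484450 + 0.501927 = 1.997242

H = 1.9972 bits/symbol


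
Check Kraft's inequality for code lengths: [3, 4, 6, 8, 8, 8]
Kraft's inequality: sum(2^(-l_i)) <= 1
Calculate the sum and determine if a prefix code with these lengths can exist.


Sum = 2^(-3) + 2^(-4) + 2^(-6) + 2^(-8) + 2^(-8) + 2^(-8)
    = 0.125 + 0.0625 + 0.015625 + 0.00390625 + 0.00390625 + 0.00390625
    = 55/256 = 0.21484375
Since 0.21484375 <= 1, Kraft's inequality IS satisfied.
A prefix code with these lengths CAN exist.

Kraft sum = 0.21484375. Satisfied.


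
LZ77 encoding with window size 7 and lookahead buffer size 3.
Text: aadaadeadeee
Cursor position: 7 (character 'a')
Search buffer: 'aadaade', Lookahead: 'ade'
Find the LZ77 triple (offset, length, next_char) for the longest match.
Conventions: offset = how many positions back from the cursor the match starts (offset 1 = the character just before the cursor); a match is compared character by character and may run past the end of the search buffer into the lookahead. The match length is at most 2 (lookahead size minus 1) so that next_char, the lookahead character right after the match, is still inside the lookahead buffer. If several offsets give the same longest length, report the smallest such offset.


Try each offset into the search buffer:
  offset=1 (pos 6, char 'e'): match length 0
  offset=2 (pos 5, char 'd'): match length 0
  offset=3 (pos 4, char 'a'): match length 2
  offset=4 (pos 3, char 'a'): match length 1
  offset=5 (pos 2, char 'd'): match length 0
  offset=6 (pos 1, char 'a'): match length 2
  offset=7 (pos 0, char 'a'): match length 1
Longest match has length 2, found at offsets 3, 6; take the smallest, offset 3.
next_char = character at position 7 + 2 = 9 -> 'e'

Best match: offset=3, length=2 (matching 'ad' starting at position 4)
LZ77 triple: (3, 2, 'e')


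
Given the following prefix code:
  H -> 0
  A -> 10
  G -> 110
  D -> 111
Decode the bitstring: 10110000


Decoding step by step:
Bits 10 -> A
Bits 110 -> G
Bits 0 -> H
Bits 0 -> H
Bits 0 -> H


Decoded message: AGHHH


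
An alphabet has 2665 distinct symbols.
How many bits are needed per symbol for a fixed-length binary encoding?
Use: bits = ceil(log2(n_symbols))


log2(2665) = 11.3799
Bracket: 2^11 = 2048 < 2665 <= 2^12 = 4096
So ceil(log2(2665)) = 12

bits = ceil(log2(2665)) = ceil(11.3799) = 12 bits


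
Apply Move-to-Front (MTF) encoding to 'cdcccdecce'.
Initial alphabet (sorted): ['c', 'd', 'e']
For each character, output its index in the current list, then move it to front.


MTF encoding:
'c': index 0 in ['c', 'd', 'e'] -> ['c', 'd', 'e']
'd': index 1 in ['c', 'd', 'e'] -> ['d', 'c', 'e']
'c': index 1 in ['d', 'c', 'e'] -> ['c', 'd', 'e']
'c': index 0 in ['c', 'd', 'e'] -> ['c', 'd', 'e']
'c': index 0 in ['c', 'd', 'e'] -> ['c', 'd', 'e']
'd': index 1 in ['c', 'd', 'e'] -> ['d', 'c', 'e']
'e': index 2 in ['d', 'c', 'e'] -> ['e', 'd', 'c']
'c': index 2 in ['e', 'd', 'c'] -> ['c', 'e', 'd']
'c': index 0 in ['c', 'e', 'd'] -> ['c', 'e', 'd']
'e': index 1 in ['c', 'e', 'd'] -> ['e', 'c', 'd']


Output: [0, 1, 1, 0, 0, 1, 2, 2, 0, 1]


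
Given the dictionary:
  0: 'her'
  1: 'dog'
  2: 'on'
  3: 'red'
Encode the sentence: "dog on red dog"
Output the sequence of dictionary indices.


Look up each word in the dictionary:
  'dog' -> 1
  'on' -> 2
  'red' -> 3
  'dog' -> 1

Encoded: [1, 2, 3, 1]


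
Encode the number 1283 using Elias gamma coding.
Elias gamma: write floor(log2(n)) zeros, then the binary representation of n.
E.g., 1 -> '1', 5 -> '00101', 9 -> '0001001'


num_bits = floor(log2(1283)) + 1 = 11
leading_zeros = num_bits - 1 = 10
binary(1283) = 10100000011

Elias gamma(1283) = '0000000000' + '10100000011' = 000000000010100000011 (21 bits)
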